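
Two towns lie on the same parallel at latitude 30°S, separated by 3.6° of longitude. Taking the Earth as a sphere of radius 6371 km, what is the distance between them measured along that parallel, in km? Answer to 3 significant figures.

Arc length along a parallel = R cos φ · Δλ (with Δλ in radians).
= 6371 × cos 30° × (3.6° × π/180) = 6371 × 0.8660 × 0.06283 ≈ 347 km.

347 km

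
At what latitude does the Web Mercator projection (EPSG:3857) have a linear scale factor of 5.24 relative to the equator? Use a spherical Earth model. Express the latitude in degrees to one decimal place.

79.0°

Mercator scale is k = sec φ = 1/cos φ.
1/cos φ = 5.24  ⇒  cos φ = 0.1908  ⇒  φ = arccos(0.1908) ≈ 79.0°.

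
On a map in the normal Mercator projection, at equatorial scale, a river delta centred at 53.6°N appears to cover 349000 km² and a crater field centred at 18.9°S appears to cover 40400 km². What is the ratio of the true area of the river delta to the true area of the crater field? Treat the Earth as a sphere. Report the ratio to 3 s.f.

3.40

On Mercator the areal scale is sec²φ, so true area = apparent × cos²φ.
True area of river delta: 349000 × cos²(53.6°) = 349000 × 0.3521 = 122900 km².
True area of crater field: 40400 × cos²(18.9°) = 40400 × 0.8951 = 36160 km².
Ratio = 122900 / 36160 ≈ 3.40.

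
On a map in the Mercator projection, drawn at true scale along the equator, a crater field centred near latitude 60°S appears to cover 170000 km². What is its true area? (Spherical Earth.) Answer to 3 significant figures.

42500 km²

For Mercator, h = k = sec φ (a conformal cylindrical projection has a single point scale, 1/cos φ).
Areal scale = k² = sec²φ = 1/cos²(60°) = 1/0.5000² = 4.000.
True area = apparent / (areal scale) = 170000 / 4.000 ≈ 42500 km².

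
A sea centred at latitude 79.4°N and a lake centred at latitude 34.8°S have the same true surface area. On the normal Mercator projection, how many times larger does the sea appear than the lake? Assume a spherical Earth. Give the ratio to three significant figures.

On Mercator, area is exaggerated by sec²φ = 1/cos²φ.
At 79.4°: sec²(79.4°) = 1/0.1840² = 29.55.
At 34.8°: sec²(34.8°) = 1/0.8211² = 1.483.
Ratio = 29.55/1.483 = cos²(34.8°)/cos²(79.4°) ≈ 19.9.

19.9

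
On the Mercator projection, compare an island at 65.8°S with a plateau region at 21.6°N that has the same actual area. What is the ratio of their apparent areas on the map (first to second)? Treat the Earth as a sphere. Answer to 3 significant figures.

5.14

Mercator areal scale is sec²φ.
At 65.8°: sec²(65.8°) = 1/0.4099² = 5.951.
At 21.6°: sec²(21.6°) = 1/0.9298² = 1.157.
Ratio = 5.951/1.157 = cos²(21.6°)/cos²(65.8°) ≈ 5.14.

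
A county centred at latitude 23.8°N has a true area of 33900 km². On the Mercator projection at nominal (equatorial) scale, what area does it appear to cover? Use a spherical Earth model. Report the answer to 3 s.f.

40500 km²

For Mercator, h = k = sec φ (a conformal cylindrical projection has a single point scale, 1/cos φ).
Areal scale = k² = sec²φ = 1/cos²(23.8°) = 1/0.9150² = 1.195.
Apparent area = 33900 × 1.195 ≈ 40500 km².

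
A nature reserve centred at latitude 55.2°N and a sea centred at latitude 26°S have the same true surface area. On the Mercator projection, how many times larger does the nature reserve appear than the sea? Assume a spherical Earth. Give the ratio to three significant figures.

2.48

On Mercator, area is exaggerated by sec²φ = 1/cos²φ.
At 55.2°: sec²(55.2°) = 1/0.5707² = 3.070.
At 26°: sec²(26°) = 1/0.8988² = 1.238.
Ratio = 3.070/1.238 = cos²(26°)/cos²(55.2°) ≈ 2.48.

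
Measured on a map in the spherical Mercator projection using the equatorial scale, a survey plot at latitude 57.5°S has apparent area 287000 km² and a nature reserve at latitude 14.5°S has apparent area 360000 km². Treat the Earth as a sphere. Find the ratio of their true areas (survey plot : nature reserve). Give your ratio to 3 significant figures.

Mercator's areal exaggeration is sec²φ; hence true area = (apparent area) · cos²φ.
True area of survey plot: 287000 × cos²(57.5°) = 287000 × 0.2887 = 82850 km².
True area of nature reserve: 360000 × cos²(14.5°) = 360000 × 0.9373 = 337400 km².
Ratio = 82850 / 337400 ≈ 0.246.

0.246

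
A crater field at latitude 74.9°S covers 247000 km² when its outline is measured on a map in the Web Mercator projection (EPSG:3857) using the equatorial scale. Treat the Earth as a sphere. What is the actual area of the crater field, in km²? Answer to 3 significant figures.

16800 km²

The Mercator projection is conformal; its linear scale factor is the same in every direction and equals sec φ = 1/cos φ.
Areal scale = k² = sec²φ = 1/cos²(74.9°) = 1/0.2605² = 14.74.
True area = apparent / (areal scale) = 247000 / 14.74 ≈ 16800 km².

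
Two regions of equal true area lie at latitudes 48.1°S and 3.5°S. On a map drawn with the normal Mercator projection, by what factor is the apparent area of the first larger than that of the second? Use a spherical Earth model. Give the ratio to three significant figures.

2.23

Mercator areal scale is sec²φ.
At 48.1°: sec²(48.1°) = 1/0.6678² = 2.242.
At 3.5°: sec²(3.5°) = 1/0.9981² = 1.004.
Ratio = 2.242/1.004 = cos²(3.5°)/cos²(48.1°) ≈ 2.23.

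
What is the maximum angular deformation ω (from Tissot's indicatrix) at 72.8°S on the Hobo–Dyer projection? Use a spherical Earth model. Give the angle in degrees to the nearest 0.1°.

Hobo–Dyer is a cylindrical equal-area projection with standard parallels at ±37.5°. For cylindrical equal-area with standard parallel φ₀, h = cos φ / cos φ₀ and k = cos φ₀ / cos φ, so h·k = 1.
At 72.8°: h = 0.3727, k = 2.683; principal scales a = 2.683, b = 0.3727.
sin(ω/2) = (a − b)/(a + b) = 2.310/3.056 = 0.7560, so ω = 2 arcsin(0.7560) ≈ 98.2°.

98.2°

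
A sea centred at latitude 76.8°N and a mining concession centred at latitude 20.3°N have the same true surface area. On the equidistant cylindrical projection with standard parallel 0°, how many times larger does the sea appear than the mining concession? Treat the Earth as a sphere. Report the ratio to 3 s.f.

In the plate carrée (x = Rλ, y = Rφ), meridians are true-scale (h = 1) and parallels are stretched by k = sec φ.
Areal scale at 76.8°: h·k = 1.000 × 4.379 = 4.379.
Areal scale at 20.3°: h·k = 1.000 × 1.066 = 1.066.
Ratio = 4.379/1.066 ≈ 4.11.

4.11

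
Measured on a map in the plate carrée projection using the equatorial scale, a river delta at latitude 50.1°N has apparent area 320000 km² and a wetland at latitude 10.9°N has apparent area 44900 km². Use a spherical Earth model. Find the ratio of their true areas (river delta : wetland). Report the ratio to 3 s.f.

4.66

Plate carrée has h = 1 and k = sec φ, giving areal scale sec φ; true area = (apparent area) · cos φ.
True area of river delta: 320000 × cos(50.1°) = 320000 × 0.6414 = 205300 km².
True area of wetland: 44900 × cos(10.9°) = 44900 × 0.9820 = 44090 km².
Ratio = 205300 / 44090 ≈ 4.66.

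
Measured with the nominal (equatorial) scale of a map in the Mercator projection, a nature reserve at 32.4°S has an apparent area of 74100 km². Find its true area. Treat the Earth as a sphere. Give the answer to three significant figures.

The Mercator projection is conformal; its linear scale factor is the same in every direction and equals sec φ = 1/cos φ.
Areal scale = k² = sec²φ = 1/cos²(32.4°) = 1/0.8443² = 1.403.
True area = apparent / (areal scale) = 74100 / 1.403 ≈ 52800 km².

52800 km²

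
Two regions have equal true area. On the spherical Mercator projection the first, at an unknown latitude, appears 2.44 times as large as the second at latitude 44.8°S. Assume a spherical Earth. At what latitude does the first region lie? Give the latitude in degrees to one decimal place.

63.0°

For equal true areas on Mercator, apparent areas scale as sec²φ, so the ratio is cos²φ₂ / cos²φ₁.
cos²φ₂ / cos²φ₁ = 2.44  ⇒  cos φ₁ = cos 44.8° / √2.44 = 0.7096/1.562 = 0.4543.
φ₁ = arccos(0.4543) ≈ 63.0°.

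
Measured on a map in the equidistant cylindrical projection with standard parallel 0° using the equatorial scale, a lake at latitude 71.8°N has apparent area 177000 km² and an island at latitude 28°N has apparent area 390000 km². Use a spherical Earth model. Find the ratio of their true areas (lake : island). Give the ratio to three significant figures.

Plate carrée has h = 1 and k = sec φ, giving areal scale sec φ; true area = (apparent area) · cos φ.
True area of lake: 177000 × cos(71.8°) = 177000 × 0.3123 = 55280 km².
True area of island: 390000 × cos(28°) = 390000 × 0.8829 = 344300 km².
Ratio = 55280 / 344300 ≈ 0.161.

0.161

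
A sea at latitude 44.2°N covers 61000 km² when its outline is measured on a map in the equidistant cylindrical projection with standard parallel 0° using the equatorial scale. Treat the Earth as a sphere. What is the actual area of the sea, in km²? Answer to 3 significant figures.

43700 km²

Plate carrée maps x = Rλ, y = Rφ. The meridian scale is h = 1 and the parallel scale is k = 1/cos φ = sec φ.
Areal scale = h·k = 1 × sec φ; at 44.2°, h = 1.000, k = 1.395, so h·k = 1.395.
True area = apparent / (areal scale) = 61000 / 1.395 ≈ 43700 km².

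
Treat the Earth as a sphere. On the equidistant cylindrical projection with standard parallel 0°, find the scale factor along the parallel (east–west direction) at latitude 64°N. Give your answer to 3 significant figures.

2.28

In the plate carrée (x = Rλ, y = Rφ), meridians are true-scale (h = 1) and parallels are stretched by k = sec φ.
k = 1/cos 64° = 1/0.4384 = 2.281.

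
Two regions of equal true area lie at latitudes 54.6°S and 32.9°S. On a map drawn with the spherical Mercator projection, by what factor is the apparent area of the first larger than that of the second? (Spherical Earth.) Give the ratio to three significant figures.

2.10

Mercator is conformal with k = sec φ, so areal scale = k² = sec²φ.
At 54.6°: sec²(54.6°) = 1/0.5793² = 2.980.
At 32.9°: sec²(32.9°) = 1/0.8396² = 1.419.
Ratio = 2.980/1.419 = cos²(32.9°)/cos²(54.6°) ≈ 2.10.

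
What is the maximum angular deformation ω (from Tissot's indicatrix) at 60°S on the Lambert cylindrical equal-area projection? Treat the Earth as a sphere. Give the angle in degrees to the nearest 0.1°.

73.7°

The Lambert cylindrical equal-area projection is the cylindrical equal-area projection with its standard parallel at the equator (φ₀ = 0). For cylindrical equal-area with standard parallel φ₀, h = cos φ / cos φ₀ and k = cos φ₀ / cos φ, so h·k = 1.
At 60°: h = 0.5000, k = 2.000; principal scales a = 2.000, b = 0.5000.
sin(ω/2) = (a − b)/(a + b) = 1.500/2.500 = 0.6000, so ω = 2 arcsin(0.6000) ≈ 73.7°.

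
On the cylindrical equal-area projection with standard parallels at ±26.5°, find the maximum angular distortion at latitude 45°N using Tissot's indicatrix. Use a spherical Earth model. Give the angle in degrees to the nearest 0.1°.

26.7°

Cylindrical equal-area (φ₀ = 26.5°): h = cos φ / cos 26.5° along meridians, k = cos 26.5° / cos φ along parallels; h·k = 1.
At 45°: h = 0.7901, k = 1.266; principal scales a = 1.266, b = 0.7901.
sin(ω/2) = (a − b)/(a + b) = 0.4755/2.056 = 0.2313, so ω = 2 arcsin(0.2313) ≈ 26.7°.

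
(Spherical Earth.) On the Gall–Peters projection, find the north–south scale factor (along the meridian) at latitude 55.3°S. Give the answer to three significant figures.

Gall–Peters is a cylindrical equal-area projection with standard parallels at ±45°. Cylindrical equal-area (φ₀ = 45°): h = cos φ / cos 45° along meridians, k = cos 45° / cos φ along parallels; h·k = 1.
h = cos 55.3° / cos 45° = 0.5693/0.7071 = 0.8051.

0.805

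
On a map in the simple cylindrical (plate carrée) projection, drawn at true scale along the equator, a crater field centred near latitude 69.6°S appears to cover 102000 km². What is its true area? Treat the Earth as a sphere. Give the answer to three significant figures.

In the plate carrée (x = Rλ, y = Rφ), meridians are true-scale (h = 1) and parallels are stretched by k = sec φ.
Areal scale = h·k = 1 × sec φ; at 69.6°, h = 1.000, k = 2.869, so h·k = 2.869.
True area = apparent / (areal scale) = 102000 / 2.869 ≈ 35600 km².

35600 km²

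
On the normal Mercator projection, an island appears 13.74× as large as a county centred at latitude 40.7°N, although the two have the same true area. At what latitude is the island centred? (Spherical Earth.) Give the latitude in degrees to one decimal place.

78.2°

On Mercator, (apparent₁)/(apparent₂) = sec²φ₁ / sec²φ₂ when true areas are equal.
cos²φ₂ / cos²φ₁ = 13.74  ⇒  cos φ₁ = cos 40.7° / √13.74 = 0.7581/3.707 = 0.2045.
φ₁ = arccos(0.2045) ≈ 78.2°.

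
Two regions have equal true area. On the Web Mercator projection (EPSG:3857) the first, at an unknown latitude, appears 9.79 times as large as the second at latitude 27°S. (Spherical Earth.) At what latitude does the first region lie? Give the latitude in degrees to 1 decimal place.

73.5°

For equal true areas on Mercator, apparent areas scale as sec²φ, so the ratio is cos²φ₂ / cos²φ₁.
cos²φ₂ / cos²φ₁ = 9.79  ⇒  cos φ₁ = cos 27° / √9.79 = 0.8910/3.129 = 0.2848.
φ₁ = arccos(0.2848) ≈ 73.5°.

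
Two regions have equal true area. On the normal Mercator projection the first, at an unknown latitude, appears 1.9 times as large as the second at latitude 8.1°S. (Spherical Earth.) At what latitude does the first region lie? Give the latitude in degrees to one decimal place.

44.1°

For equal true areas on Mercator, apparent areas scale as sec²φ, so the ratio is cos²φ₂ / cos²φ₁.
cos²φ₂ / cos²φ₁ = 1.9  ⇒  cos φ₁ = cos 8.1° / √1.9 = 0.9900/1.378 = 0.7182.
φ₁ = arccos(0.7182) ≈ 44.1°.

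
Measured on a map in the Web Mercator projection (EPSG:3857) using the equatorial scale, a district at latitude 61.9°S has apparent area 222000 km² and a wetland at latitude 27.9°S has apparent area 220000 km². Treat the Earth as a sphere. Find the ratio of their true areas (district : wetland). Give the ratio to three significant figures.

Since Mercator area scale is 1/cos²φ, the true area equals the apparent area multiplied by cos²φ.
True area of district: 222000 × cos²(61.9°) = 222000 × 0.2219 = 49250 km².
True area of wetland: 220000 × cos²(27.9°) = 220000 × 0.7810 = 171800 km².
Ratio = 49250 / 171800 ≈ 0.287.

0.287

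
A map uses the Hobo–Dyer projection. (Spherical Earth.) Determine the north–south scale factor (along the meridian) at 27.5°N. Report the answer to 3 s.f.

1.12

The Hobo–Dyer projection is cylindrical equal-area with φ₀ = 37.5°. A cylindrical equal-area projection with standard parallel φ₀ has meridian scale h = cos φ / cos φ₀ and parallel scale k = cos φ₀ / cos φ (so areas are preserved, h·k = 1).
h = cos 27.5° / cos 37.5° = 0.8870/0.7934 = 1.118.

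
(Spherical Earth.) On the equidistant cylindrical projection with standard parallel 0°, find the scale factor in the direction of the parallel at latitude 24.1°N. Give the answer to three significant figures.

For the equirectangular projection with φ₀ = 0 (plate carrée), h = 1 along meridians and k = sec φ along parallels.
k = 1/cos 24.1° = 1/0.9128 = 1.095.

1.10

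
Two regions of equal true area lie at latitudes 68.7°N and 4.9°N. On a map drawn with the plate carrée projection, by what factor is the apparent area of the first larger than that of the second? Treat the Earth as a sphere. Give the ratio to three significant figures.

2.74

Plate carrée maps x = Rλ, y = Rφ. The meridian scale is h = 1 and the parallel scale is k = 1/cos φ = sec φ.
Areal scale at 68.7°: h·k = 1.000 × 2.753 = 2.753.
Areal scale at 4.9°: h·k = 1.000 × 1.004 = 1.004.
Ratio = 2.753/1.004 ≈ 2.74.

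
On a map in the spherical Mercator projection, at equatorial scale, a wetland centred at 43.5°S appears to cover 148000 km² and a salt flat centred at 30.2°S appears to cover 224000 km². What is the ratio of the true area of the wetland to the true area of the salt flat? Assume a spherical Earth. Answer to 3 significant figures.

Since Mercator area scale is 1/cos²φ, the true area equals the apparent area multiplied by cos²φ.
True area of wetland: 148000 × cos²(43.5°) = 148000 × 0.5262 = 77870 km².
True area of salt flat: 224000 × cos²(30.2°) = 224000 × 0.7470 = 167300 km².
Ratio = 77870 / 167300 ≈ 0.465.

0.465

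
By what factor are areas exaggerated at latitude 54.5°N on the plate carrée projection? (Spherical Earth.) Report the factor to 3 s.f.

1.72

Plate carrée maps x = Rλ, y = Rφ. The meridian scale is h = 1 and the parallel scale is k = 1/cos φ = sec φ.
Areal scale = h·k = 1 × sec φ; at 54.5°, h = 1.000, k = 1.722, so h·k = 1.722.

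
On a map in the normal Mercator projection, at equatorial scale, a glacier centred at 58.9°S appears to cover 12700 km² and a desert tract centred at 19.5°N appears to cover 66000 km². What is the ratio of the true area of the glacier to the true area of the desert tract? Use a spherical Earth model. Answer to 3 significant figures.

Mercator's areal exaggeration is sec²φ; hence true area = (apparent area) · cos²φ.
True area of glacier: 12700 × cos²(58.9°) = 12700 × 0.2668 = 3388 km².
True area of desert tract: 66000 × cos²(19.5°) = 66000 × 0.8886 = 58650 km².
Ratio = 3388 / 58650 ≈ 0.0578.

0.0578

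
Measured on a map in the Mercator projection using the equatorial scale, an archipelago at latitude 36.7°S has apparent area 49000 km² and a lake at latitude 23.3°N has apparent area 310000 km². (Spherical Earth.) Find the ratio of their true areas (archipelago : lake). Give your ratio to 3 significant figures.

0.120

Since Mercator area scale is 1/cos²φ, the true area equals the apparent area multiplied by cos²φ.
True area of archipelago: 49000 × cos²(36.7°) = 49000 × 0.6428 = 31500 km².
True area of lake: 310000 × cos²(23.3°) = 310000 × 0.8435 = 261500 km².
Ratio = 31500 / 261500 ≈ 0.120.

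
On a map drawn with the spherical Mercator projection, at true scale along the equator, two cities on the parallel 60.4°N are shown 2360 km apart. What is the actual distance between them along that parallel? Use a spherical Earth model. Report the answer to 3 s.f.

Mercator is conformal, so the point scale is isotropic: h = k = sec φ = 1/cos φ.
Along the parallel at 60.4°, map distances are exaggerated by k = sec 60.4° = 2.025.
True distance = 2360 / 2.025 = 2360 × cos 60.4° ≈ 1170 km.

1170 km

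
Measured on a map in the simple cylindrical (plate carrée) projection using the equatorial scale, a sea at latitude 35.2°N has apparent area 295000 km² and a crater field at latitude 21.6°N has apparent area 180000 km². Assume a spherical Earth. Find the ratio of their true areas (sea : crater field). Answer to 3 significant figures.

1.44

Plate carrée has h = 1 and k = sec φ, giving areal scale sec φ; true area = (apparent area) · cos φ.
True area of sea: 295000 × cos(35.2°) = 295000 × 0.8171 = 241100 km².
True area of crater field: 180000 × cos(21.6°) = 180000 × 0.9298 = 167400 km².
Ratio = 241100 / 167400 ≈ 1.44.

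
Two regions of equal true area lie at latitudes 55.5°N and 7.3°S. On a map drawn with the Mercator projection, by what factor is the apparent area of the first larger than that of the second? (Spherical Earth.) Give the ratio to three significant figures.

3.07

Mercator areal scale is sec²φ.
At 55.5°: sec²(55.5°) = 1/0.5664² = 3.117.
At 7.3°: sec²(7.3°) = 1/0.9919² = 1.016.
Ratio = 3.117/1.016 = cos²(7.3°)/cos²(55.5°) ≈ 3.07.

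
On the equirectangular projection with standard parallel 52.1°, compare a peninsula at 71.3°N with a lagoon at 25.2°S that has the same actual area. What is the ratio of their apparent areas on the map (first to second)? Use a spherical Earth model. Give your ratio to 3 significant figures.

2.82

The equidistant cylindrical projection with φ₀ = 52.1° has h = 1 (meridians true) and k = cos φ₀ / cos φ along parallels.
Areal scale at 71.3°: h·k = 1.000 × 1.916 = 1.916.
Areal scale at 25.2°: h·k = 1.000 × 0.6789 = 0.6789.
Ratio = 1.916/0.6789 ≈ 2.82.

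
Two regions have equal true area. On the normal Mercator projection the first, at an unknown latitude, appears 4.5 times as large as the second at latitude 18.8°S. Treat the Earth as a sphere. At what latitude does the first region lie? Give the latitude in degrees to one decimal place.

Mercator areal scale is sec²φ, so apparent-area ratio = sec²φ₁ / sec²φ₂ = cos²φ₂ / cos²φ₁.
cos²φ₂ / cos²φ₁ = 4.5  ⇒  cos φ₁ = cos 18.8° / √4.5 = 0.9466/2.121 = 0.4463.
φ₁ = arccos(0.4463) ≈ 63.5°.

63.5°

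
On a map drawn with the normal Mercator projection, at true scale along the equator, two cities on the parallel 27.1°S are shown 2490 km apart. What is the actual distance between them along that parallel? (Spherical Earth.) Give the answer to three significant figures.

The Mercator projection is conformal; its linear scale factor is the same in every direction and equals sec φ = 1/cos φ.
Along the parallel at 27.1°, map distances are exaggerated by k = sec 27.1° = 1.123.
True distance = 2490 / 1.123 = 2490 × cos 27.1° ≈ 2220 km.

2220 km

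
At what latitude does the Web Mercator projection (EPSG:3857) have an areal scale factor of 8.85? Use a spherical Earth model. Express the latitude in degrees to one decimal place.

70.4°

Mercator areal scale is sec²φ.
sec²φ = 8.85  ⇒  cos²φ = 0.1130  ⇒  cos φ = 0.3361.
φ = arccos(0.3361) ≈ 70.4°.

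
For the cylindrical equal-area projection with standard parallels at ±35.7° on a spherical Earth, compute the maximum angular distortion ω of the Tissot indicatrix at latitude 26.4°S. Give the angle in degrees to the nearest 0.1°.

11.2°

Cylindrical equal-area (φ₀ = 35.7°): h = cos φ / cos 35.7° along meridians, k = cos 35.7° / cos φ along parallels; h·k = 1.
At 26.4°: h = 1.103, k = 0.9066; principal scales a = 1.103, b = 0.9066.
sin(ω/2) = (a − b)/(a + b) = 0.1963/2.010 = 0.09770, so ω = 2 arcsin(0.09770) ≈ 11.2°.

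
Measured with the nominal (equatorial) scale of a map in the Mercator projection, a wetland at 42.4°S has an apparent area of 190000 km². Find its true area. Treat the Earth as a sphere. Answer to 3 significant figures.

104000 km²

For Mercator, h = k = sec φ (a conformal cylindrical projection has a single point scale, 1/cos φ).
Areal scale = k² = sec²φ = 1/cos²(42.4°) = 1/0.7385² = 1.834.
True area = apparent / (areal scale) = 190000 / 1.834 ≈ 104000 km².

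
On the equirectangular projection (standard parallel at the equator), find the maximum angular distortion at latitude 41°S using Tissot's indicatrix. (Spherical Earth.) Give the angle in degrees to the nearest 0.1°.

For the equirectangular projection with φ₀ = 0 (plate carrée), h = 1 along meridians and k = sec φ along parallels.
At 41°: h = 1.000, k = 1.325; principal scales a = 1.325, b = 1.000.
sin(ω/2) = (a − b)/(a + b) = 0.3250/2.325 = 0.1398, so ω = 2 arcsin(0.1398) ≈ 16.1°.

16.1°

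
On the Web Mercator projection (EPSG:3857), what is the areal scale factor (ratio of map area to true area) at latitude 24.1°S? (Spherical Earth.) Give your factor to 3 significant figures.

The Mercator projection is conformal; its linear scale factor is the same in every direction and equals sec φ = 1/cos φ.
Areal scale = k² = sec²φ = 1/cos²(24.1°) = 1/0.9128² = 1.200.

1.20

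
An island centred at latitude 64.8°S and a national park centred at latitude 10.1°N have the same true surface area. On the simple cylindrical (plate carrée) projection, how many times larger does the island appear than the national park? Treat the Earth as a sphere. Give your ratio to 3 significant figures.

2.31

For the equirectangular projection with φ₀ = 0 (plate carrée), h = 1 along meridians and k = sec φ along parallels.
Areal scale at 64.8°: h·k = 1.000 × 2.349 = 2.349.
Areal scale at 10.1°: h·k = 1.000 × 1.016 = 1.016.
Ratio = 2.349/1.016 ≈ 2.31.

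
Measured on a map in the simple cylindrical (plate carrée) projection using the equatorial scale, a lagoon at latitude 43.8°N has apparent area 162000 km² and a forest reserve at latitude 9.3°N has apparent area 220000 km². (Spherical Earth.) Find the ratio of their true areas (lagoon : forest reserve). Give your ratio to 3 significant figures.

On the plate carrée, areal scale = h·k = 1 × sec φ, so true area = apparent × cos φ.
True area of lagoon: 162000 × cos(43.8°) = 162000 × 0.7218 = 116900 km².
True area of forest reserve: 220000 × cos(9.3°) = 220000 × 0.9869 = 217100 km².
Ratio = 116900 / 217100 ≈ 0.539.

0.539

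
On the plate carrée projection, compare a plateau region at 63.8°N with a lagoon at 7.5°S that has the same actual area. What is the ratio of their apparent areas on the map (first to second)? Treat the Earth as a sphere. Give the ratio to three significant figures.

2.25

In the plate carrée (x = Rλ, y = Rφ), meridians are true-scale (h = 1) and parallels are stretched by k = sec φ.
Areal scale at 63.8°: h·k = 1.000 × 2.265 = 2.265.
Areal scale at 7.5°: h·k = 1.000 × 1.009 = 1.009.
Ratio = 2.265/1.009 ≈ 2.25.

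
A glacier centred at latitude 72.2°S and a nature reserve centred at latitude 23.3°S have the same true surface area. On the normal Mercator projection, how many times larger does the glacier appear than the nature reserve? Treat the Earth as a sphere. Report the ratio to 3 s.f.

9.03

Mercator areal scale is sec²φ.
At 72.2°: sec²(72.2°) = 1/0.3057² = 10.70.
At 23.3°: sec²(23.3°) = 1/0.9184² = 1.185.
Ratio = 10.70/1.185 = cos²(23.3°)/cos²(72.2°) ≈ 9.03.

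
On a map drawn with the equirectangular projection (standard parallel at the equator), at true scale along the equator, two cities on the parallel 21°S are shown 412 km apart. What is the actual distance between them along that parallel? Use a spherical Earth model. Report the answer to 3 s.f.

For the equirectangular projection with φ₀ = 0 (plate carrée), h = 1 along meridians and k = sec φ along parallels.
Along the parallel at 21°, map distances are exaggerated by k = sec 21° = 1.071.
True distance = 412 / 1.071 = 412 × cos 21° ≈ 385 km.

385 km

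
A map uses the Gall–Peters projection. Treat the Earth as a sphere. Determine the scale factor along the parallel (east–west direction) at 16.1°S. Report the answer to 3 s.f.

0.736

Gall–Peters is a cylindrical equal-area projection with standard parallels at ±45°. For cylindrical equal-area with standard parallel φ₀, h = cos φ / cos φ₀ and k = cos φ₀ / cos φ, so h·k = 1.
k = cos 45° / cos 16.1° = 0.7071/0.9608 = 0.7360.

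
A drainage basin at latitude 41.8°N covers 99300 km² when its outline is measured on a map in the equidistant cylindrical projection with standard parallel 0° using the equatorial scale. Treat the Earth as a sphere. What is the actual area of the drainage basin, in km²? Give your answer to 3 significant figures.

Plate carrée maps x = Rλ, y = Rφ. The meridian scale is h = 1 and the parallel scale is k = 1/cos φ = sec φ.
Areal scale = h·k = 1 × sec φ; at 41.8°, h = 1.000, k = 1.341, so h·k = 1.341.
True area = apparent / (areal scale) = 99300 / 1.341 ≈ 74000 km².

74000 km²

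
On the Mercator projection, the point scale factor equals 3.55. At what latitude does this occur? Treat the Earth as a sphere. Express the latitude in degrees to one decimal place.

73.6°

Mercator scale is k = sec φ = 1/cos φ.
1/cos φ = 3.55  ⇒  cos φ = 0.2817  ⇒  φ = arccos(0.2817) ≈ 73.6°.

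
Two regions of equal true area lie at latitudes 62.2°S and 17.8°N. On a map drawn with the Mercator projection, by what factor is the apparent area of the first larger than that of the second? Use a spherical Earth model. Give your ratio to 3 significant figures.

Mercator areal scale is sec²φ.
At 62.2°: sec²(62.2°) = 1/0.4664² = 4.597.
At 17.8°: sec²(17.8°) = 1/0.9521² = 1.103.
Ratio = 4.597/1.103 = cos²(17.8°)/cos²(62.2°) ≈ 4.17.

4.17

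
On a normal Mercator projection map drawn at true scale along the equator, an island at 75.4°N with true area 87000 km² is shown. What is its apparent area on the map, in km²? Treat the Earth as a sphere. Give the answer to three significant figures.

1370000 km²

Mercator is conformal, so the point scale is isotropic: h = k = sec φ = 1/cos φ.
Areal scale = k² = sec²φ = 1/cos²(75.4°) = 1/0.2521² = 15.74.
Apparent area = 87000 × 15.74 ≈ 1370000 km².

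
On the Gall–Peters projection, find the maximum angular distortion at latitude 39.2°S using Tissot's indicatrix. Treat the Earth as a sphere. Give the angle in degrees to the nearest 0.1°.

Gall–Peters is a cylindrical equal-area projection with standard parallels at ±45°. For cylindrical equal-area with standard parallel φ₀, h = cos φ / cos φ₀ and k = cos φ₀ / cos φ, so h·k = 1.
At 39.2°: h = 1.096, k = 0.9125; principal scales a = 1.096, b = 0.9125.
sin(ω/2) = (a − b)/(a + b) = 0.1835/2.008 = 0.09135, so ω = 2 arcsin(0.09135) ≈ 10.5°.

10.5°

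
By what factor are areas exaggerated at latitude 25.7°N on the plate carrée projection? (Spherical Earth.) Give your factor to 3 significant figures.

1.11

Plate carrée maps x = Rλ, y = Rφ. The meridian scale is h = 1 and the parallel scale is k = 1/cos φ = sec φ.
Areal scale = h·k = 1 × sec φ; at 25.7°, h = 1.000, k = 1.110, so h·k = 1.110.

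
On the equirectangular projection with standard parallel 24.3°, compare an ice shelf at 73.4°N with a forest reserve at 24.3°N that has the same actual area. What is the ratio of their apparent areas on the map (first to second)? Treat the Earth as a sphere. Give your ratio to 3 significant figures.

3.19

The equidistant cylindrical projection with φ₀ = 24.3° has h = 1 (meridians true) and k = cos φ₀ / cos φ along parallels.
Areal scale at 73.4°: h·k = 1.000 × 3.190 = 3.190.
Areal scale at 24.3°: h·k = 1.000 × 1.000 = 1.000.
Ratio = 3.190/1.000 ≈ 3.19.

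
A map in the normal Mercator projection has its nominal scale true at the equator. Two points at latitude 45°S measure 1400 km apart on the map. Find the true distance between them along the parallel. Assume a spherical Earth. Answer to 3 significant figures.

990 km

Mercator is conformal, so the point scale is isotropic: h = k = sec φ = 1/cos φ.
Along the parallel at 45°, map distances are exaggerated by k = sec 45° = 1.414.
True distance = 1400 / 1.414 = 1400 × cos 45° ≈ 990 km.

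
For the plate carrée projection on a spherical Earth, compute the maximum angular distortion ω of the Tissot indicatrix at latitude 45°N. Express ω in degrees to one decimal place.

Plate carrée maps x = Rλ, y = Rφ. The meridian scale is h = 1 and the parallel scale is k = 1/cos φ = sec φ.
At 45°: h = 1.000, k = 1.414; principal scales a = 1.414, b = 1.000.
sin(ω/2) = (a − b)/(a + b) = 0.4142/2.414 = 0.1716, so ω = 2 arcsin(0.1716) ≈ 19.8°.

19.8°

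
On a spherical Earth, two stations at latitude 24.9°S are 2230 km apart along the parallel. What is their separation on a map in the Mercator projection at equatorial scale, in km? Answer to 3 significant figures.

For Mercator, h = k = sec φ (a conformal cylindrical projection has a single point scale, 1/cos φ).
Along the parallel, k = sec 24.9° = 1/0.9070 = 1.102.
Map distance = 2230 × 1.102 ≈ 2460 km.

2460 km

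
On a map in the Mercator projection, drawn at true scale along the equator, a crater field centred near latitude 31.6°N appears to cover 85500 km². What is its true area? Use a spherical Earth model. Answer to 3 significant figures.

Mercator is conformal, so the point scale is isotropic: h = k = sec φ = 1/cos φ.
Areal scale = k² = sec²φ = 1/cos²(31.6°) = 1/0.8517² = 1.378.
True area = apparent / (areal scale) = 85500 / 1.378 ≈ 62000 km².

62000 km²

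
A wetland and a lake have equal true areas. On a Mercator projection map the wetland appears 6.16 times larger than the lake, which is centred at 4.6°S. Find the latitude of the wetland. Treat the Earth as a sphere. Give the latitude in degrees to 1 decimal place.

Mercator areal scale is sec²φ, so apparent-area ratio = sec²φ₁ / sec²φ₂ = cos²φ₂ / cos²φ₁.
cos²φ₂ / cos²φ₁ = 6.16  ⇒  cos φ₁ = cos 4.6° / √6.16 = 0.9968/2.482 = 0.4016.
φ₁ = arccos(0.4016) ≈ 66.3°.

66.3°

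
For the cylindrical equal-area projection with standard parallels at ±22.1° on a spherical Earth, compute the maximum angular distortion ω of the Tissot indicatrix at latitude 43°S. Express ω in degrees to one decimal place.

26.9°

A cylindrical equal-area projection with standard parallel φ₀ has meridian scale h = cos φ / cos φ₀ and parallel scale k = cos φ₀ / cos φ (so areas are preserved, h·k = 1).
At 43°: h = 0.7893, k = 1.267; principal scales a = 1.267, b = 0.7893.
sin(ω/2) = (a − b)/(a + b) = 0.4775/2.056 = 0.2322, so ω = 2 arcsin(0.2322) ≈ 26.9°.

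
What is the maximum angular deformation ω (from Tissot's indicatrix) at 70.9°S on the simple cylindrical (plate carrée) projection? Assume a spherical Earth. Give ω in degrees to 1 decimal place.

For the equirectangular projection with φ₀ = 0 (plate carrée), h = 1 along meridians and k = sec φ along parallels.
At 70.9°: h = 1.000, k = 3.056; principal scales a = 3.056, b = 1.000.
sin(ω/2) = (a − b)/(a + b) = 2.056/4.056 = 0.5069, so ω = 2 arcsin(0.5069) ≈ 60.9°.

60.9°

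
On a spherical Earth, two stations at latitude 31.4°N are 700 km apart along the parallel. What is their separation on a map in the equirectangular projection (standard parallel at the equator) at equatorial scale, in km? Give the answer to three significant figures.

820 km

In the plate carrée (x = Rλ, y = Rφ), meridians are true-scale (h = 1) and parallels are stretched by k = sec φ.
Along the parallel, k = sec 31.4° = 1/0.8536 = 1.172.
Map distance = 700 × 1.172 ≈ 820 km.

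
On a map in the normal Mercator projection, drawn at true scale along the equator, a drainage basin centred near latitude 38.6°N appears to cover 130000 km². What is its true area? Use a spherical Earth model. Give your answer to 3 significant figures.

79400 km²

Mercator is conformal, so the point scale is isotropic: h = k = sec φ = 1/cos φ.
Areal scale = k² = sec²φ = 1/cos²(38.6°) = 1/0.7815² = 1.637.
True area = apparent / (areal scale) = 130000 / 1.637 ≈ 79400 km².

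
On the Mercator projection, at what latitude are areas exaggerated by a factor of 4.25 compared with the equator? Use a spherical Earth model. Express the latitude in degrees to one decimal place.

Mercator areal scale is sec²φ.
sec²φ = 4.25  ⇒  cos²φ = 0.2353  ⇒  cos φ = 0.4851.
φ = arccos(0.4851) ≈ 61.0°.

61.0°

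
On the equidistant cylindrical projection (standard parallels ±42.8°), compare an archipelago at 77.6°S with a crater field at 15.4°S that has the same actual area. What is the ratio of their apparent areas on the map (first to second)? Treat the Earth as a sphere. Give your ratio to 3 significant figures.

4.49

The equidistant cylindrical projection with φ₀ = 42.8° has h = 1 (meridians true) and k = cos φ₀ / cos φ along parallels.
Areal scale at 77.6°: h·k = 1.000 × 3.417 = 3.417.
Areal scale at 15.4°: h·k = 1.000 × 0.7611 = 0.7611.
Ratio = 3.417/0.7611 ≈ 4.49.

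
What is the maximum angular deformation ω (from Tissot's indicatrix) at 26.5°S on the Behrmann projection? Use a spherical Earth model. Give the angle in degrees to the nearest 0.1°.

3.8°

Behrmann is a cylindrical equal-area projection with standard parallels at ±30°. Cylindrical equal-area (φ₀ = 30°): h = cos φ / cos 30° along meridians, k = cos 30° / cos φ along parallels; h·k = 1.
At 26.5°: h = 1.033, k = 0.9677; principal scales a = 1.033, b = 0.9677.
sin(ω/2) = (a − b)/(a + b) = 0.06568/2.001 = 0.03282, so ω = 2 arcsin(0.03282) ≈ 3.8°.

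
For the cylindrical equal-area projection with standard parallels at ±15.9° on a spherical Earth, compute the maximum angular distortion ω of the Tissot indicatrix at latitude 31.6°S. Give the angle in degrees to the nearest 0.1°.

13.9°

Cylindrical equal-area (φ₀ = 15.9°): h = cos φ / cos 15.9° along meridians, k = cos 15.9° / cos φ along parallels; h·k = 1.
At 31.6°: h = 0.8856, k = 1.129; principal scales a = 1.129, b = 0.8856.
sin(ω/2) = (a − b)/(a + b) = 0.2436/2.015 = 0.1209, so ω = 2 arcsin(0.1209) ≈ 13.9°.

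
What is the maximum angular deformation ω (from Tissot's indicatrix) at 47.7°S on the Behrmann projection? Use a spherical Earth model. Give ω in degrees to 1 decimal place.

28.6°

The Behrmann projection is cylindrical equal-area with φ₀ = 30°. For cylindrical equal-area with standard parallel φ₀, h = cos φ / cos φ₀ and k = cos φ₀ / cos φ, so h·k = 1.
At 47.7°: h = 0.7771, k = 1.287; principal scales a = 1.287, b = 0.7771.
sin(ω/2) = (a − b)/(a + b) = 0.5097/2.064 = 0.2469, so ω = 2 arcsin(0.2469) ≈ 28.6°.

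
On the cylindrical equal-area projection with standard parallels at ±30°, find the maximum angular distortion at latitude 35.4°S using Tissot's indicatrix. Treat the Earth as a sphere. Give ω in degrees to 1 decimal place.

6.9°

For cylindrical equal-area with standard parallel φ₀, h = cos φ / cos φ₀ and k = cos φ₀ / cos φ, so h·k = 1.
At 35.4°: h = 0.9412, k = 1.062; principal scales a = 1.062, b = 0.9412.
sin(ω/2) = (a − b)/(a + b) = 0.1212/2.004 = 0.06050, so ω = 2 arcsin(0.06050) ≈ 6.9°.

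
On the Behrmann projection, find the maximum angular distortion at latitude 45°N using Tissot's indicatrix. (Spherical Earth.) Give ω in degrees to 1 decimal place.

Behrmann is a cylindrical equal-area projection with standard parallels at ±30°. Cylindrical equal-area (φ₀ = 30°): h = cos φ / cos 30° along meridians, k = cos 30° / cos φ along parallels; h·k = 1.
At 45°: h = 0.8165, k = 1.225; principal scales a = 1.225, b = 0.8165.
sin(ω/2) = (a − b)/(a + b) = 0.4082/2.041 = 0.2000, so ω = 2 arcsin(0.2000) ≈ 23.1°.

23.1°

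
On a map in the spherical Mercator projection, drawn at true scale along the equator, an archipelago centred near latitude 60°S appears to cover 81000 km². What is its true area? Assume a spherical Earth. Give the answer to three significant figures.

Mercator is conformal, so the point scale is isotropic: h = k = sec φ = 1/cos φ.
Areal scale = k² = sec²φ = 1/cos²(60°) = 1/0.5000² = 4.000.
True area = apparent / (areal scale) = 81000 / 4.000 ≈ 20300 km².

20300 km²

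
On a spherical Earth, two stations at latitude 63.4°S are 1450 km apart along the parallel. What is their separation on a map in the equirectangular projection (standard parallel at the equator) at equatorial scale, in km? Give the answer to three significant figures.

3240 km

Plate carrée maps x = Rλ, y = Rφ. The meridian scale is h = 1 and the parallel scale is k = 1/cos φ = sec φ.
Along the parallel, k = sec 63.4° = 1/0.4478 = 2.233.
Map distance = 1450 × 2.233 ≈ 3240 km.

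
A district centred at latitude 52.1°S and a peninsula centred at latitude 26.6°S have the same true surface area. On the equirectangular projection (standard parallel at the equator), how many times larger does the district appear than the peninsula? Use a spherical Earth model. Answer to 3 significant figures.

1.46

Plate carrée maps x = Rλ, y = Rφ. The meridian scale is h = 1 and the parallel scale is k = 1/cos φ = sec φ.
Areal scale at 52.1°: h·k = 1.000 × 1.628 = 1.628.
Areal scale at 26.6°: h·k = 1.000 × 1.118 = 1.118.
Ratio = 1.628/1.118 ≈ 1.46.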